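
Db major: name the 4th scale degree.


Reasoning:
Major scale pattern: W-W-H-W-W-W-H (2-2-1-2-2-2-1 semitones)
Starting from Db:
  Db + 2 semitones → Eb
  Eb + 2 semitones → F
  F + 1 semitone → Gb
  Gb + 2 semitones → Ab
  Ab + 2 semitones → Bb
  Bb + 2 semitones → C
  C + 1 semitone → Db
Scale: Db Eb F Gb Ab Bb C
Degree 4 = Gb


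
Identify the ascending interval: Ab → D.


Letter names: A → D spans 4 letter names → a 4th
Semitones: Ab → D = 6 half-steps
A 4th of 6 semitones is an augmented 4th
= augmented 4th


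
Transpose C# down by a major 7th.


major 7th: 7 letter names, 11 semitones
Letter: C - 6 → D
Pitch: C# - 11 semitones, spelled as a D → D
= D


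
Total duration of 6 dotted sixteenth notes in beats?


Base sixteenth note = 1/4 beats
Dot 1 adds half the previous value: +1/8
One dotted sixteenth = 1/4 + 1/8 = 3/8
6 of them = 6 × 3/8 = 9/4
= 9/4 beats


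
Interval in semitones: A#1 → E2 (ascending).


Absolute semitone position = octave×12 + chromatic position
A#1: 1×12 + 10 = 22
E2: 2×12 + 4 = 28
Difference = 28 - 22 = 6
= 6 semitones


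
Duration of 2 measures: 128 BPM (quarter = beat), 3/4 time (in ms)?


Step by step:
Quarter-note beat duration = 60000 / 128 ms
Beats per measure (3/4) = 3
One measure = 3 × 60000 / 128 = 180000 / 128 ms
2 measures = 2 × 180000 / 128 = 360000 / 128
= 2812.5 ms


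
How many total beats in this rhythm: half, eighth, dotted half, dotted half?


Solution.
Beat values:
  half = 2 beats
  eighth = 0.5 beats
  dotted half = 3 beats
  dotted half = 3 beats
Sum = 2 + 0.5 + 3 + 3
= 8.5 beats


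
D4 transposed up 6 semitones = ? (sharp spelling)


D4: chromatic position 2 in octave 4 → absolute = 4×12 + 2 = 50
Transpose up 6: 50 + 6 = 56
56 = 4×12 + 8 → G# in octave 4
Result = G#4


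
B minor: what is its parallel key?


Reasoning:
Parallel keys share the same tonic but differ in mode
B minor → parallel is B major
= B major


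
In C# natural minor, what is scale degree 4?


Let's work it out.
Natural minor scale pattern: W-H-W-W-H-W-W (2-1-2-2-1-2-2 semitones)
Starting from C#:
  C# + 2 semitones → D#
  D# + 1 semitone → E
  E + 2 semitones → F#
  F# + 2 semitones → G#
  G# + 1 semitone → A
  A + 2 semitones → B
  B + 2 semitones → C#
Scale: C# D# E F# G# A B
Degree 4 = F#


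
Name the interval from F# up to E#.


Letter names: F → E spans 7 letter names → a 7th
Semitones: F# → E# = 11 half-steps
A 7th of 11 semitones is a major 7th
= major 7th


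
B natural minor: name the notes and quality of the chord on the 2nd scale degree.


Solution.
B natural minor scale: B C# D E F# G A
Diatonic triad on degree 2 stacks scale notes 2, 4, 6: C# E G
C#→E = 3 semitones; C#→G = 6 semitones → diminished triad
= C# E G (diminished)


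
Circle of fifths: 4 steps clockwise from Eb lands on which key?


Each clockwise step on the circle of fifths moves up a perfect 5th
From Eb: Eb → Bb → F → C → G
= G


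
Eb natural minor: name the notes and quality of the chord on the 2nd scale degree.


Let's work it out.
Eb natural minor scale: Eb F Gb Ab Bb Cb Db
Diatonic triad on degree 2 stacks scale notes 2, 4, 6: F Ab Cb
F→Ab = 3 semitones; F→Cb = 6 semitones → diminished triad
= F Ab Cb (diminished)


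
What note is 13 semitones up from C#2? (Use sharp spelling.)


Solution.
C#2: chromatic position 1 in octave 2 → absolute = 2×12 + 1 = 25
Transpose up 13: 25 + 13 = 38
38 = 3×12 + 2 → D in octave 3
Result = D3


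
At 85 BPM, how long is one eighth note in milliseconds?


One quarter-note beat = 60000 / BPM = 60000 / 85 ms
Eighth note = 1/2 × quarter note
Duration = 1/2 × 60000 / 85 = 30000 / 85
= 352.9 ms


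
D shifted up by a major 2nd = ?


Working:
major 2nd: 2 letter names, 2 semitones
Letter: D + 1 → E
Pitch: D + 2 semitones, spelled as an E → E
= E


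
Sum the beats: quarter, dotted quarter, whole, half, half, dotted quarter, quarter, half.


Step by step:
Beat values:
  quarter = 1 beat
  dotted quarter = 1.5 beats
  whole = 4 beats
  half = 2 beats
  half = 2 beats
  dotted quarter = 1.5 beats
  quarter = 1 beat
  half = 2 beats
Sum = 1 + 1.5 + 4 + 2 + 2 + 1.5 + 1 + 2
= 15 beats


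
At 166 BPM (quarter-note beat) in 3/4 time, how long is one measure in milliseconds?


Reasoning:
Quarter-note beat duration = 60000 / 166 ms
Beats per measure (3/4) = 3
One measure = 3 × 60000 / 166 = 180000 / 166 ms
= 1084.3 ms


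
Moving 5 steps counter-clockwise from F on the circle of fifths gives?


Each counter-clockwise step moves down a perfect 5th (= up a perfect 4th)
From F: F → Bb → Eb → Ab → Db → F#/Gb
= F#/Gb


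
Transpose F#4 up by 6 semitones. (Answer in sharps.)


Solution.
F#4: chromatic position 6 in octave 4 → absolute = 4×12 + 6 = 54
Transpose up 6: 54 + 6 = 60
60 = 5×12 + 0 → C in octave 5
Result = C5


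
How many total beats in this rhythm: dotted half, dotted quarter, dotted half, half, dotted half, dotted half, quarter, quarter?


Step by step:
Beat values:
  dotted half = 3 beats
  dotted quarter = 1.5 beats
  dotted half = 3 beats
  half = 2 beats
  dotted half = 3 beats
  dotted half = 3 beats
  quarter = 1 beat
  quarter = 1 beat
Sum = 3 + 1.5 + 3 + 2 + 3 + 3 + 1 + 1
= 17.5 beats


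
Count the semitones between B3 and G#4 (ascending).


Absolute semitone position = octave×12 + chromatic position
B3: 3×12 + 11 = 47
G#4: 4×12 + 8 = 56
Difference = 56 - 47 = 9
= 9 semitones


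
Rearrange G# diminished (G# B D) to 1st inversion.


Solution.
Root position: G# B D
1st inversion: move root up an octave
Bass note: B
Notes (bottom to top) = B D G#


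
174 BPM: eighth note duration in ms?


One quarter-note beat = 60000 / BPM = 60000 / 174 ms
Eighth note = 1/2 × quarter note
Duration = 1/2 × 60000 / 174 = 30000 / 174
= 172.4 ms


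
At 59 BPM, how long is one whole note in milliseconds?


One quarter-note beat = 60000 / BPM = 60000 / 59 ms
Whole note = 4 × quarter note
Duration = 4 × 60000 / 59 = 240000 / 59
= 4067.8 ms


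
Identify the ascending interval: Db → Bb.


Let's work it out.
Letter names: D → B spans 6 letter names → a 6th
Semitones: Db → Bb = 9 half-steps
A 6th of 9 semitones is a major 6th
= major 6th


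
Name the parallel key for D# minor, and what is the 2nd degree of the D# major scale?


Step by step:
Parallel keys share the same tonic but differ in mode
D# minor → parallel is D# major
D# major scale: D# E# F## G# A# B# C##
= D# major; 2nd degree = E#


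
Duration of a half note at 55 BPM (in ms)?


One quarter-note beat = 60000 / BPM = 60000 / 55 ms
Half note = 2 × quarter note
Duration = 2 × 60000 / 55 = 120000 / 55
= 2181.8 ms


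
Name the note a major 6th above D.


Step by step:
A 6th spans 6 letter names, so from D we land on B
A major 6th = 9 semitones above D
Spell B at that pitch: B
= B


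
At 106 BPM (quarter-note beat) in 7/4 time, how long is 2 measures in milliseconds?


Working:
Quarter-note beat duration = 60000 / 106 ms
Beats per measure (7/4) = 7
One measure = 7 × 60000 / 106 = 420000 / 106 ms
2 measures = 2 × 420000 / 106 = 840000 / 106
= 7924.5 ms


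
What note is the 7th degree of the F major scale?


Reasoning:
Major scale pattern: W-W-H-W-W-W-H (2-2-1-2-2-2-1 semitones)
Starting from F:
  F + 2 semitones → G
  G + 2 semitones → A
  A + 1 semitone → Bb
  Bb + 2 semitones → C
  C + 2 semitones → D
  D + 2 semitones → E
  E + 1 semitone → F
Scale: F G A Bb C D E
Degree 7 = E


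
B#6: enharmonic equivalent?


Step by step:
Enharmonic notes sound the same pitch but are spelled with different letter names
B# and C name the same pitch class
Octave numbers change at C, so B#6 = C7
= C7


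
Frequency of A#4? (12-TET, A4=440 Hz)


Working:
f = 440 × 2^(n/12) where n = semitones from A4
A#4: 1 semitones from A4
f = 440 × 2^(1/12)
f = 466.16 Hz


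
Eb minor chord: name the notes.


Step by step:
Minor triad = root + minor 3rd (3 semitones) + perfect 5th (7 semitones)
A triad on Eb stacks thirds, so the chord tones use letter names E-G-B
Root: Eb
Minor 3rd above Eb: Gb
Perfect 5th above Eb: Bb
Chord = Eb Gb Bb


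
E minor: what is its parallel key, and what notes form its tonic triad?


Parallel keys share the same tonic but differ in mode
E minor → parallel is E major
Tonic triad of E major = E G# B
= E major; triad = E G# B


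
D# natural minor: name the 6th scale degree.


Working:
Natural minor scale pattern: W-H-W-W-H-W-W (2-1-2-2-1-2-2 semitones)
Starting from D#:
  D# + 2 semitones → E#
  E# + 1 semitone → F#
  F# + 2 semitones → G#
  G# + 2 semitones → A#
  A# + 1 semitone → B
  B + 2 semitones → C#
  C# + 2 semitones → D#
Scale: D# E# F# G# A# B C#
Degree 6 = B


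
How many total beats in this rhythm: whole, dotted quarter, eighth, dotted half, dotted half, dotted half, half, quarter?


Step by step:
Beat values:
  whole = 4 beats
  dotted quarter = 1.5 beats
  eighth = 0.5 beats
  dotted half = 3 beats
  dotted half = 3 beats
  dotted half = 3 beats
  half = 2 beats
  quarter = 1 beat
Sum = 4 + 1.5 + 0.5 + 3 + 3 + 3 + 2 + 1
= 18 beats


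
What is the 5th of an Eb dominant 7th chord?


Step by step:
Dominant 7th chord = root + major 3rd + perfect 5th + minor 7th
Seventh chords stack in thirds, so the letter names are E-G-B-D
Root: Eb
Major 3rd above Eb: G
Perfect 5th above Eb: Bb
Minor 7th above Eb: Db
The 5th = Bb


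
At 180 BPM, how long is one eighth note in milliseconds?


Working:
One quarter-note beat = 60000 / BPM = 60000 / 180 ms
Eighth note = 1/2 × quarter note
Duration = 1/2 × 60000 / 180 = 30000 / 180
= 166.7 ms


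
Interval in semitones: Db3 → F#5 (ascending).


Solution.
Absolute semitone position = octave×12 + chromatic position
Db3: 3×12 + 1 = 37
F#5: 5×12 + 6 = 66
Difference = 66 - 37 = 29
= 29 semitones


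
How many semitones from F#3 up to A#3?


Let's work it out.
Absolute semitone position = octave×12 + chromatic position
F#3: 3×12 + 6 = 42
A#3: 3×12 + 10 = 46
Difference = 46 - 42 = 4
= 4 semitones


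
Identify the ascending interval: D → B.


Letter names: D → B spans 6 letter names → a 6th
Semitones: D → B = 9 half-steps
A 6th of 9 semitones is a major 6th
= major 6th


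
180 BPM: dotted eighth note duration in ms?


Let's work it out.
One quarter-note beat = 60000 / BPM = 60000 / 180 ms
Dotted eighth note = 3/4 × quarter note
Duration = 3/4 × 60000 / 180 = 45000 / 180
= 250.0 ms


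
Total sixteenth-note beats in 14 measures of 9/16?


Step by step:
Time signature 9/16: the bottom number 16 means the sixteenth note gets one count
The top number 9 means 9 sixteenth-note beats per measure
Total = 9 × 14 measures
= 126 sixteenth-note beats


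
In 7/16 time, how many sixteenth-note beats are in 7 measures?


Step by step:
Time signature 7/16: the bottom number 16 means the sixteenth note gets one count
The top number 7 means 7 sixteenth-note beats per measure
Total = 7 × 7 measures
= 49 sixteenth-note beats


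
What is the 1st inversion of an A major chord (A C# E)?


Working:
Root position: A C# E
1st inversion: move root up an octave
Bass note: C#
Notes (bottom to top) = C# E A


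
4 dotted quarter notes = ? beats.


Base quarter note = 1 beat
Dot 1 adds half the previous value: +1/2
One dotted quarter = 1 + 1/2 = 3/2
4 of them = 4 × 3/2 = 6
= 6 beats


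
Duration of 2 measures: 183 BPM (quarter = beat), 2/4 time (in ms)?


Let's work it out.
Quarter-note beat duration = 60000 / 183 ms
Beats per measure (2/4) = 2
One measure = 2 × 60000 / 183 = 120000 / 183 ms
2 measures = 2 × 120000 / 183 = 240000 / 183
= 1311.5 ms


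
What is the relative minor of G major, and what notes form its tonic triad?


Working:
The relative minor shares the major's key signature and starts on its 6th degree
6th degree = a major 6th above the tonic; a major 6th above G is E
→ relative minor of G major is E minor
Tonic triad of E minor = root + minor 3rd + perfect 5th = E G B
= E minor; triad = E G B


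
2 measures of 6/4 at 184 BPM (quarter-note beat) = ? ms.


Step by step:
Quarter-note beat duration = 60000 / 184 ms
Beats per measure (6/4) = 6
One measure = 6 × 60000 / 184 = 360000 / 184 ms
2 measures = 2 × 360000 / 184 = 720000 / 184
= 3913.0 ms


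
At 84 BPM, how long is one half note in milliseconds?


Working:
One quarter-note beat = 60000 / BPM = 60000 / 84 ms
Half note = 2 × quarter note
Duration = 2 × 60000 / 84 = 120000 / 84
= 1428.6 ms


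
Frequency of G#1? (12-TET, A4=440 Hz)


Step by step:
f = 440 × 2^(n/12) where n = semitones from A4
G#1: -37 semitones from A4
f = 440 × 2^(-37/12)
f = 51.91 Hz


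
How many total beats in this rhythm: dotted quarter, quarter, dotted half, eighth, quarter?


Beat values:
  dotted quarter = 1.5 beats
  quarter = 1 beat
  dotted half = 3 beats
  eighth = 0.5 beats
  quarter = 1 beat
Sum = 1.5 + 1 + 3 + 0.5 + 1
= 7 beats


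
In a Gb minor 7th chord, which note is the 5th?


Working:
Minor 7th chord = root + minor 3rd + perfect 5th + minor 7th
Seventh chords stack in thirds, so the letter names are G-B-D-F
Root: Gb
Minor 3rd above Gb: Bbb
Perfect 5th above Gb: Db
Minor 7th above Gb: Fb
The 5th = Db


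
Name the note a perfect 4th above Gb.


Reasoning:
A 4th spans 4 letter names, so from G we land on C
A perfect 4th = 5 semitones above Gb
Spell C at that pitch: Cb
= Cb


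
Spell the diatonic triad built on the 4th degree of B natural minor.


Solution.
B natural minor scale: B C# D E F# G A
Diatonic triad on degree 4 stacks scale notes 4, 6, 1: E G B
E→G = 3 semitones; E→B = 7 semitones → minor triad
= E G B (minor)


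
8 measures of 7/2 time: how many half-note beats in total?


Step by step:
Time signature 7/2: the bottom number 2 means the half note gets one count
The top number 7 means 7 half-note beats per measure
Total = 7 × 8 measures
= 56 half-note beats


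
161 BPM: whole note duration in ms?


One quarter-note beat = 60000 / BPM = 60000 / 161 ms
Whole note = 4 × quarter note
Duration = 4 × 60000 / 161 = 240000 / 161
= 1490.7 ms


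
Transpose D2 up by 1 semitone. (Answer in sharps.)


Let's work it out.
D2: chromatic position 2 in octave 2 → absolute = 2×12 + 2 = 26
Transpose up 1: 26 + 1 = 27
27 = 2×12 + 3 → D# in octave 2
Result = D#2


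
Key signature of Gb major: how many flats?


Let's work it out.
Flat major keys: C(0), F(1), Bb(2), Eb(3), Ab(4), Db(5), Gb(6), Cb(7)
Gb major has 6 flats
Order of flats: Bb Eb Ab Db Gb Cb Fb → first 6: Bb, Eb, Ab, Db, Gb, Cb
= 6 flats


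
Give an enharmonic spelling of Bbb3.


Enharmonic notes sound the same pitch but are spelled with different letter names
Bbb and A name the same pitch class
= A3


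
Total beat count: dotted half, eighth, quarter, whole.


Step by step:
Beat values:
  dotted half = 3 beats
  eighth = 0.5 beats
  quarter = 1 beat
  whole = 4 beats
Sum = 3 + 0.5 + 1 + 4
= 8.5 beats


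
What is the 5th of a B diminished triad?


Let's work it out.
Diminished triad = root + minor 3rd (3 semitones) + diminished 5th (6 semitones)
A triad on B stacks thirds, so the chord tones use letter names B-D-F
Root: B
Minor 3rd above B: D
Diminished 5th above B: F
The 5th = F


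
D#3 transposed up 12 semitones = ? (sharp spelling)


Working:
D#3: chromatic position 3 in octave 3 → absolute = 3×12 + 3 = 39
Transpose up 12: 39 + 12 = 51
51 = 4×12 + 3 → D# in octave 4
Result = D#4


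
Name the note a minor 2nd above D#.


Working:
A 2nd spans 2 letter names, so from D we land on E
A minor 2nd = 1 semitone above D#
Spell E at that pitch: E
= E


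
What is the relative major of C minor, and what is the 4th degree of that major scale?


Reasoning:
The relative major shares the key signature and is a minor 3rd above the minor tonic
A minor 3rd above C is Eb
→ relative major of C minor is Eb major
Eb major scale: Eb F G Ab Bb C D
= Eb major; 4th degree = Ab


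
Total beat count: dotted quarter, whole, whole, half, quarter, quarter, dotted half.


Beat values:
  dotted quarter = 1.5 beats
  whole = 4 beats
  whole = 4 beats
  half = 2 beats
  quarter = 1 beat
  quarter = 1 beat
  dotted half = 3 beats
Sum = 1.5 + 4 + 4 + 2 + 1 + 1 + 3
= 16.5 beats


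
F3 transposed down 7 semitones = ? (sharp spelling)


Step by step:
F3: chromatic position 5 in octave 3 → absolute = 3×12 + 5 = 41
Transpose down 7: 41 - 7 = 34
34 = 2×12 + 10 → A# in octave 2
Result = A#2


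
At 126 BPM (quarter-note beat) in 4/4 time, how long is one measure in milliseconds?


Reasoning:
Quarter-note beat duration = 60000 / 126 ms
Beats per measure (4/4) = 4
One measure = 4 × 60000 / 126 = 240000 / 126 ms
= 1904.8 ms


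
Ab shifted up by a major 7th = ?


Let's work it out.
major 7th: 7 letter names, 11 semitones
Letter: A + 6 → G
Pitch: Ab + 11 semitones, spelled as a G → G
= G


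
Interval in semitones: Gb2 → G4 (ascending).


Absolute semitone position = octave×12 + chromatic position
Gb2: 2×12 + 6 = 30
G4: 4×12 + 7 = 55
Difference = 55 - 30 = 25
= 25 semitones


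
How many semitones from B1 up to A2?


Step by step:
Absolute semitone position = octave×12 + chromatic position
B1: 1×12 + 11 = 23
A2: 2×12 + 9 = 33
Difference = 33 - 23 = 10
= 10 semitones


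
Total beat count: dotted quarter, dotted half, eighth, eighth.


Let's work it out.
Beat values:
  dotted quarter = 1.5 beats
  dotted half = 3 beats
  eighth = 0.5 beats
  eighth = 0.5 beats
Sum = 1.5 + 3 + 0.5 + 0.5
= 5.5 beats


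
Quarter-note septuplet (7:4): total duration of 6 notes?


Working:
Septuplet: 7 notes occupy the space of 4 quarter notes
Space = 4 × 1 = 4 beats
Each septuplet note = 4 / 7 = 4/7 beats
6 notes = 6 × 4/7 = 24/7
= 24/7 beats


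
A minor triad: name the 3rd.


Minor triad = root + minor 3rd (3 semitones) + perfect 5th (7 semitones)
A triad on A stacks thirds, so the chord tones use letter names A-C-E
Root: A
Minor 3rd above A: C
Perfect 5th above A: E
The 3rd = C


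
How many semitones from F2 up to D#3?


Absolute semitone position = octave×12 + chromatic position
F2: 2×12 + 5 = 29
D#3: 3×12 + 3 = 39
Difference = 39 - 29 = 10
= 10 semitones


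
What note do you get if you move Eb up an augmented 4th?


Let's work it out.
augmented 4th: 4 letter names, 6 semitones
Letter: E + 3 → A
Pitch: Eb + 6 semitones, spelled as an A → A
= A


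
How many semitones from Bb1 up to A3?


Absolute semitone position = octave×12 + chromatic position
Bb1: 1×12 + 10 = 22
A3: 3×12 + 9 = 45
Difference = 45 - 22 = 23
= 23 semitones


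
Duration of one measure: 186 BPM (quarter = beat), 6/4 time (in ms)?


Step by step:
Quarter-note beat duration = 60000 / 186 ms
Beats per measure (6/4) = 6
One measure = 6 × 60000 / 186 = 360000 / 186 ms
= 1935.5 ms


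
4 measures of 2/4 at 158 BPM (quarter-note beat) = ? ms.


Working:
Quarter-note beat duration = 60000 / 158 ms
Beats per measure (2/4) = 2
One measure = 2 × 60000 / 158 = 120000 / 158 ms
4 measures = 4 × 120000 / 158 = 480000 / 158
= 3038.0 ms


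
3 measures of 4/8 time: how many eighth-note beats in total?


Step by step:
Time signature 4/8: the bottom number 8 means the eighth note gets one count
The top number 4 means 4 eighth-note beats per measure
Total = 4 × 3 measures
= 12 eighth-note beats


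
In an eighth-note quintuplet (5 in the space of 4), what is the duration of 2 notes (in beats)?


Reasoning:
Quintuplet: 5 notes occupy the space of 4 eighth notes
Space = 4 × 1/2 = 2 beats
Each quintuplet note = 2 / 5 = 2/5 beats
2 notes = 2 × 2/5 = 4/5
= 4/5 beats


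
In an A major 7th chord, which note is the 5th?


Major 7th chord = root + major 3rd + perfect 5th + major 7th
Seventh chords stack in thirds, so the letter names are A-C-E-G
Root: A
Major 3rd above A: C#
Perfect 5th above A: E
Major 7th above A: G#
The 5th = E


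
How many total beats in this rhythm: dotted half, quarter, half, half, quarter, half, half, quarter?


Beat values:
  dotted half = 3 beats
  quarter = 1 beat
  half = 2 beats
  half = 2 beats
  quarter = 1 beat
  half = 2 beats
  half = 2 beats
  quarter = 1 beat
Sum = 3 + 1 + 2 + 2 + 1 + 2 + 2 + 1
= 14 beats


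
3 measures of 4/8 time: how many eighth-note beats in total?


Reasoning:
Time signature 4/8: the bottom number 8 means the eighth note gets one count
The top number 4 means 4 eighth-note beats per measure
Total = 4 × 3 measures
= 12 eighth-note beats


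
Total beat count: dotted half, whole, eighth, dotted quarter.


Working:
Beat values:
  dotted half = 3 beats
  whole = 4 beats
  eighth = 0.5 beats
  dotted quarter = 1.5 beats
Sum = 3 + 4 + 0.5 + 1.5
= 9 beats


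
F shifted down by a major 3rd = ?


major 3rd: 3 letter names, 4 semitones
Letter: F - 2 → D
Pitch: F - 4 semitones, spelled as a D → Db
= Db


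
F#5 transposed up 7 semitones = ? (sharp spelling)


Step by step:
F#5: chromatic position 6 in octave 5 → absolute = 5×12 + 6 = 66
Transpose up 7: 66 + 7 = 73
73 = 6×12 + 1 → C# in octave 6
Result = C#6


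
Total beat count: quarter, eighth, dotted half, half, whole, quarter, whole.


Reasoning:
Beat values:
  quarter = 1 beat
  eighth = 0.5 beats
  dotted half = 3 beats
  half = 2 beats
  whole = 4 beats
  quarter = 1 beat
  whole = 4 beats
Sum = 1 + 0.5 + 3 + 2 + 4 + 1 + 4
= 15.5 beats


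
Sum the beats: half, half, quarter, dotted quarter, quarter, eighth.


Beat values:
  half = 2 beats
  half = 2 beats
  quarter = 1 beat
  dotted quarter = 1.5 beats
  quarter = 1 beat
  eighth = 0.5 beats
Sum = 2 + 2 + 1 + 1.5 + 1 + 0.5
= 8 beats


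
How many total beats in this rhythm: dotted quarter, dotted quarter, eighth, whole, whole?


Beat values:
  dotted quarter = 1.5 beats
  dotted quarter = 1.5 beats
  eighth = 0.5 beats
  whole = 4 beats
  whole = 4 beats
Sum = 1.5 + 1.5 + 0.5 + 4 + 4
= 11.5 beats


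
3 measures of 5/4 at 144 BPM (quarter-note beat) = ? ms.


Solution.
Quarter-note beat duration = 60000 / 144 ms
Beats per measure (5/4) = 5
One measure = 5 × 60000 / 144 = 300000 / 144 ms
3 measures = 3 × 300000 / 144 = 900000 / 144
= 6250.0 ms


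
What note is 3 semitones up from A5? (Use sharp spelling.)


Working:
A5: chromatic position 9 in octave 5 → absolute = 5×12 + 9 = 69
Transpose up 3: 69 + 3 = 72
72 = 6×12 + 0 → C in octave 6
Result = C6


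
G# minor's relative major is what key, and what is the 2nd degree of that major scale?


Reasoning:
The relative major shares the key signature and is a minor 3rd above the minor tonic
A minor 3rd above G# is B
→ relative major of G# minor is B major
B major scale: B C# D# E F# G# A#
= B major; 2nd degree = C#


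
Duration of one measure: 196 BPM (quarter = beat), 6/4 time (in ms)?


Quarter-note beat duration = 60000 / 196 ms
Beats per measure (6/4) = 6
One measure = 6 × 60000 / 196 = 360000 / 196 ms
= 1836.7 ms


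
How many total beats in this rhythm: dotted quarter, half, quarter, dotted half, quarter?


Beat values:
  dotted quarter = 1.5 beats
  half = 2 beats
  quarter = 1 beat
  dotted half = 3 beats
  quarter = 1 beat
Sum = 1.5 + 2 + 1 + 3 + 1
= 8.5 beats


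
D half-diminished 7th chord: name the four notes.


Working:
Half-diminished 7th chord = root + minor 3rd + diminished 5th + minor 7th
Seventh chords stack in thirds, so the letter names are D-F-A-C
Root: D
Minor 3rd above D: F
Diminished 5th above D: Ab
Minor 7th above D: C
Chord = D F Ab C


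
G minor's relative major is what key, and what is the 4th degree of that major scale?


Reasoning:
The relative major shares the key signature and is a minor 3rd above the minor tonic
A minor 3rd above G is Bb
→ relative major of G minor is Bb major
Bb major scale: Bb C D Eb F G A
= Bb major; 4th degree = Eb


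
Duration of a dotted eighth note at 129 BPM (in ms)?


Let's work it out.
One quarter-note beat = 60000 / BPM = 60000 / 129 ms
Dotted eighth note = 3/4 × quarter note
Duration = 3/4 × 60000 / 129 = 45000 / 129
= 348.8 ms


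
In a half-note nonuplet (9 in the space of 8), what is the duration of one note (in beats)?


Reasoning:
Nonuplet: 9 notes occupy the space of 8 half notes
Space = 8 × 2 = 16 beats
Each nonuplet note = 16 / 9 = 16/9 beats
= 16/9 beats


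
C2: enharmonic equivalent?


Working:
Enharmonic notes sound the same pitch but are spelled with different letter names
C and Dbb name the same pitch class
= Dbb2


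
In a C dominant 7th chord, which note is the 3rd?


Let's work it out.
Dominant 7th chord = root + major 3rd + perfect 5th + minor 7th
Seventh chords stack in thirds, so the letter names are C-E-G-B
Root: C
Major 3rd above C: E
Perfect 5th above C: G
Minor 7th above C: Bb
The 3rd = E


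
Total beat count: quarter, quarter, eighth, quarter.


Working:
Beat values:
  quarter = 1 beat
  quarter = 1 beat
  eighth = 0.5 beats
  quarter = 1 beat
Sum = 1 + 1 + 0.5 + 1
= 3.5 beats


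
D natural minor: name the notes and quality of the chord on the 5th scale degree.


Reasoning:
D natural minor scale: D E F G A Bb C
Diatonic triad on degree 5 stacks scale notes 5, 7, 2: A C E
A→C = 3 semitones; A→E = 7 semitones → minor triad
= A C E (minor)


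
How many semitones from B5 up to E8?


Solution.
Absolute semitone position = octave×12 + chromatic position
B5: 5×12 + 11 = 71
E8: 8×12 + 4 = 100
Difference = 100 - 71 = 29
= 29 semitones


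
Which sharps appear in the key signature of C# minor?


Step by step:
Sharp minor keys follow the circle of fifths: A(0), E(1), B(2), F#(3), C#(4), G#(5), D#(6), A#(7)
C# minor has 4 sharps
Order of sharps: F# C# G# D# A# E# B# → first 4: F#, C#, G#, D#
= F#, C#, G#, D#


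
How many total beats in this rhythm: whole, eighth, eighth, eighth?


Step by step:
Beat values:
  whole = 4 beats
  eighth = 0.5 beats
  eighth = 0.5 beats
  eighth = 0.5 beats
Sum = 4 + 0.5 + 0.5 + 0.5
= 5.5 beats


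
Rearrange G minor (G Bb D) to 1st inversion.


Reasoning:
Root position: G Bb D
1st inversion: move root up an octave
Bass note: Bb
Notes (bottom to top) = Bb D G


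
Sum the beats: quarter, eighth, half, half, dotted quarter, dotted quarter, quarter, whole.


Beat values:
  quarter = 1 beat
  eighth = 0.5 beats
  half = 2 beats
  half = 2 beats
  dotted quarter = 1.5 beats
  dotted quarter = 1.5 beats
  quarter = 1 beat
  whole = 4 beats
Sum = 1 + 0.5 + 2 + 2 + 1.5 + 1.5 + 1 + 4
= 13.5 beats


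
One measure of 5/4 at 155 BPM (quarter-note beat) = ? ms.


Working:
Quarter-note beat duration = 60000 / 155 ms
Beats per measure (5/4) = 5
One measure = 5 × 60000 / 155 = 300000 / 155 ms
= 1935.5 ms


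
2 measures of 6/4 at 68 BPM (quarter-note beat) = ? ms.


Quarter-note beat duration = 60000 / 68 ms
Beats per measure (6/4) = 6
One measure = 6 × 60000 / 68 = 360000 / 68 ms
2 measures = 2 × 360000 / 68 = 720000 / 68
= 10588.2 ms


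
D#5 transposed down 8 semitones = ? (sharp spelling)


D#5: chromatic position 3 in octave 5 → absolute = 5×12 + 3 = 63
Transpose down 8: 63 - 8 = 55
55 = 4×12 + 7 → G in octave 4
Result = G4


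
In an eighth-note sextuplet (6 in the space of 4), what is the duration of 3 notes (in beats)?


Working:
Sextuplet: 6 notes occupy the space of 4 eighth notes
Space = 4 × 1/2 = 2 beats
Each sextuplet note = 2 / 6 = 1/3 beats
3 notes = 3 × 1/3 = 1
= 1 beat


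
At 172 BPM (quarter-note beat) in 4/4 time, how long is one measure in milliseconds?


Quarter-note beat duration = 60000 / 172 ms
Beats per measure (4/4) = 4
One measure = 4 × 60000 / 172 = 240000 / 172 ms
= 1395.3 ms


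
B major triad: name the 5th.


Working:
Major triad = root + major 3rd (4 semitones) + perfect 5th (7 semitones)
A triad on B stacks thirds, so the chord tones use letter names B-D-F
Root: B
Major 3rd above B: D#
Perfect 5th above B: F#
The 5th = F#


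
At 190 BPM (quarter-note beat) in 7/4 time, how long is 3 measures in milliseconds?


Solution.
Quarter-note beat duration = 60000 / 190 ms
Beats per measure (7/4) = 7
One measure = 7 × 60000 / 190 = 420000 / 190 ms
3 measures = 3 × 420000 / 190 = 1260000 / 190
= 6631.6 ms


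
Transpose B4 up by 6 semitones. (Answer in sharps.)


Solution.
B4: chromatic position 11 in octave 4 → absolute = 4×12 + 11 = 59
Transpose up 6: 59 + 6 = 65
65 = 5×12 + 5 → F in octave 5
Result = F5


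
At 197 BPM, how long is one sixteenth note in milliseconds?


Step by step:
One quarter-note beat = 60000 / BPM = 60000 / 197 ms
Sixteenth note = 1/4 × quarter note
Duration = 1/4 × 60000 / 197 = 15000 / 197
= 76.1 ms


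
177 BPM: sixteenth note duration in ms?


Solution.
One quarter-note beat = 60000 / BPM = 60000 / 177 ms
Sixteenth note = 1/4 × quarter note
Duration = 1/4 × 60000 / 177 = 15000 / 177
= 84.7 ms


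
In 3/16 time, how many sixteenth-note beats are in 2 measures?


Solution.
Time signature 3/16: the bottom number 16 means the sixteenth note gets one count
The top number 3 means 3 sixteenth-note beats per measure
Total = 3 × 2 measures
= 6 sixteenth-note beats


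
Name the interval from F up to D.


Step by step:
Letter names: F → D spans 6 letter names → a 6th
Semitones: F → D = 9 half-steps
A 6th of 9 semitones is a major 6th
= major 6th


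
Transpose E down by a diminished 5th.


diminished 5th: 5 letter names, 6 semitones
Letter: E - 4 → A
Pitch: E - 6 semitones, spelled as an A → A#
= A#


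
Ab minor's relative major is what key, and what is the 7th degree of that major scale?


The relative major shares the key signature and is a minor 3rd above the minor tonic
A minor 3rd above Ab is Cb
→ relative major of Ab minor is Cb major
Cb major scale: Cb Db Eb Fb Gb Ab Bb
= Cb major; 7th degree = Bb


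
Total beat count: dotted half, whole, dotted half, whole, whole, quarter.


Working:
Beat values:
  dotted half = 3 beats
  whole = 4 beats
  dotted half = 3 beats
  whole = 4 beats
  whole = 4 beats
  quarter = 1 beat
Sum = 3 + 4 + 3 + 4 + 4 + 1
= 19 beats


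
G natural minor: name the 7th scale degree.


Step by step:
Natural minor scale pattern: W-H-W-W-H-W-W (2-1-2-2-1-2-2 semitones)
Starting from G:
  G + 2 semitones → A
  A + 1 semitone → Bb
  Bb + 2 semitones → C
  C + 2 semitones → D
  D + 1 semitone → Eb
  Eb + 2 semitones → F
  F + 2 semitones → G
Scale: G A Bb C D Eb F
Degree 7 = F


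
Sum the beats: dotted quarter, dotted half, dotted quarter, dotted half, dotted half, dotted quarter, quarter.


Beat values:
  dotted quarter = 1.5 beats
  dotted half = 3 beats
  dotted quarter = 1.5 beats
  dotted half = 3 beats
  dotted half = 3 beats
  dotted quarter = 1.5 beats
  quarter = 1 beat
Sum = 1.5 + 3 + 1.5 + 3 + 3 + 1.5 + 1
= 14.5 beats


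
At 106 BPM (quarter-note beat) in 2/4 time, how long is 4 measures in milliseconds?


Quarter-note beat duration = 60000 / 106 ms
Beats per measure (2/4) = 2
One measure = 2 × 60000 / 106 = 120000 / 106 ms
4 measures = 4 × 120000 / 106 = 480000 / 106
= 4528.3 ms


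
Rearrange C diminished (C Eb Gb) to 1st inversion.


Solution.
Root position: C Eb Gb
1st inversion: move root up an octave
Bass note: Eb
Notes (bottom to top) = Eb Gb C


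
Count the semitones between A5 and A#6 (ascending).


Absolute semitone position = octave×12 + chromatic position
A5: 5×12 + 9 = 69
A#6: 6×12 + 10 = 82
Difference = 82 - 69 = 13
= 13 semitones


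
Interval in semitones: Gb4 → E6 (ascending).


Let's work it out.
Absolute semitone position = octave×12 + chromatic position
Gb4: 4×12 + 6 = 54
E6: 6×12 + 4 = 76
Difference = 76 - 54 = 22
= 22 semitones


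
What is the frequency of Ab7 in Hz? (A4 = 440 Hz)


f = 440 × 2^(n/12) where n = semitones from A4
Ab7: 35 semitones from A4
f = 440 × 2^(35/12)
f = 3322.44 Hz


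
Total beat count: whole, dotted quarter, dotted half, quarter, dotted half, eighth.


Step by step:
Beat values:
  whole = 4 beats
  dotted quarter = 1.5 beats
  dotted half = 3 beats
  quarter = 1 beat
  dotted half = 3 beats
  eighth = 0.5 beats
Sum = 4 + 1.5 + 3 + 1 + 3 + 0.5
= 13 beats


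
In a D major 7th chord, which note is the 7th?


Reasoning:
Major 7th chord = root + major 3rd + perfect 5th + major 7th
Seventh chords stack in thirds, so the letter names are D-F-A-C
Root: D
Major 3rd above D: F#
Perfect 5th above D: A
Major 7th above D: C#
The 7th = C#


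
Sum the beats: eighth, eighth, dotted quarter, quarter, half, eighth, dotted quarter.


Solution.
Beat values:
  eighth = 0.5 beats
  eighth = 0.5 beats
  dotted quarter = 1.5 beats
  quarter = 1 beat
  half = 2 beats
  eighth = 0.5 beats
  dotted quarter = 1.5 beats
Sum = 0.5 + 0.5 + 1.5 + 1 + 2 + 0.5 + 1.5
= 7.5 beats


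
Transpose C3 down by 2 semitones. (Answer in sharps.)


Working:
C3: chromatic position 0 in octave 3 → absolute = 3×12 + 0 = 36
Transpose down 2: 36 - 2 = 34
34 = 2×12 + 10 → A# in octave 2
Result = A#2


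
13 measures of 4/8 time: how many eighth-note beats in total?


Reasoning:
Time signature 4/8: the bottom number 8 means the eighth note gets one count
The top number 4 means 4 eighth-note beats per measure
Total = 4 × 13 measures
= 52 eighth-note beats


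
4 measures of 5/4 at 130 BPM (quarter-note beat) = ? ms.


Solution.
Quarter-note beat duration = 60000 / 130 ms
Beats per measure (5/4) = 5
One measure = 5 × 60000 / 130 = 300000 / 130 ms
4 measures = 4 × 300000 / 130 = 1200000 / 130
= 9230.8 ms


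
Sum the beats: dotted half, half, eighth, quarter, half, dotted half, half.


Step by step:
Beat values:
  dotted half = 3 beats
  half = 2 beats
  eighth = 0.5 beats
  quarter = 1 beat
  half = 2 beats
  dotted half = 3 beats
  half = 2 beats
Sum = 3 + 2 + 0.5 + 1 + 2 + 3 + 2
= 13.5 beats


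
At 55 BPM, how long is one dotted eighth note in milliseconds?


Working:
One quarter-note beat = 60000 / BPM = 60000 / 55 ms
Dotted eighth note = 3/4 × quarter note
Duration = 3/4 × 60000 / 55 = 45000 / 55
= 818.2 ms


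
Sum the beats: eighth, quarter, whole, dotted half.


Working:
Beat values:
  eighth = 0.5 beats
  quarter = 1 beat
  whole = 4 beats
  dotted half = 3 beats
Sum = 0.5 + 1 + 4 + 3
= 8.5 beats


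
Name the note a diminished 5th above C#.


A 5th spans 5 letter names, so from C we land on G
A diminished 5th = 6 semitones above C#
Spell G at that pitch: G
= G


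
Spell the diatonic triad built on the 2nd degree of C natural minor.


Let's work it out.
C natural minor scale: C D Eb F G Ab Bb
Diatonic triad on degree 2 stacks scale notes 2, 4, 6: D F Ab
D→F = 3 semitones; D→Ab = 6 semitones → diminished triad
= D F Ab (diminished)


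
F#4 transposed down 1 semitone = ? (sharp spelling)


Solution.
F#4: chromatic position 6 in octave 4 → absolute = 4×12 + 6 = 54
Transpose down 1: 54 - 1 = 53
53 = 4×12 + 5 → F in octave 4
Result = F4


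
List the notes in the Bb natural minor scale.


Natural minor scale pattern: W-H-W-W-H-W-W (2-1-2-2-1-2-2 semitones)
Starting from Bb:
  Bb + 2 semitones → C
  C + 1 semitone → Db
  Db + 2 semitones → Eb
  Eb + 2 semitones → F
  F + 1 semitone → Gb
  Gb + 2 semitones → Ab
  Ab + 2 semitones → Bb
Scale = Bb C Db Eb F Gb Ab


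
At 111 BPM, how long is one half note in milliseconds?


Step by step:
One quarter-note beat = 60000 / BPM = 60000 / 111 ms
Half note = 2 × quarter note
Duration = 2 × 60000 / 111 = 120000 / 111
= 1081.1 ms


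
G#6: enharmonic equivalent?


Let's work it out.
Enharmonic notes sound the same pitch but are spelled with different letter names
G# and Ab name the same pitch class
= Ab6


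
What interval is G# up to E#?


Reasoning:
Letter names: G → E spans 6 letter names → a 6th
Semitones: G# → E# = 9 half-steps
A 6th of 9 semitones is a major 6th
= major 6th


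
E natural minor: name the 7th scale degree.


Working:
Natural minor scale pattern: W-H-W-W-H-W-W (2-1-2-2-1-2-2 semitones)
Starting from E:
  E + 2 semitones → F#
  F# + 1 semitone → G
  G + 2 semitones → A
  A + 2 semitones → B
  B + 1 semitone → C
  C + 2 semitones → D
  D + 2 semitones → E
Scale: E F# G A B C D
Degree 7 = D


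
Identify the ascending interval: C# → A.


Step by step:
Letter names: C → A spans 6 letter names → a 6th
Semitones: C# → A = 8 half-steps
A 6th of 8 semitones is a minor 6th
= minor 6th


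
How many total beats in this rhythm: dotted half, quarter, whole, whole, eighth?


Working:
Beat values:
  dotted half = 3 beats
  quarter = 1 beat
  whole = 4 beats
  whole = 4 beats
  eighth = 0.5 beats
Sum = 3 + 1 + 4 + 4 + 0.5
= 12.5 beats


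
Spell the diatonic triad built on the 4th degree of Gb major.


Working:
Gb major scale: Gb Ab Bb Cb Db Eb F
Diatonic triad on degree 4 stacks scale notes 4, 6, 1: Cb Eb Gb
Cb→Eb = 4 semitones; Cb→Gb = 7 semitones → major triad
= Cb Eb Gb (major)


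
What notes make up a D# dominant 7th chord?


Solution.
Dominant 7th chord = root + major 3rd + perfect 5th + minor 7th
Seventh chords stack in thirds, so the letter names are D-F-A-C
Root: D#
Major 3rd above D#: F##
Perfect 5th above D#: A#
Minor 7th above D#: C#
Chord = D# F## A# C#


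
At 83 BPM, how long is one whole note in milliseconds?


Working:
One quarter-note beat = 60000 / BPM = 60000 / 83 ms
Whole note = 4 × quarter note
Duration = 4 × 60000 / 83 = 240000 / 83
= 2891.6 ms


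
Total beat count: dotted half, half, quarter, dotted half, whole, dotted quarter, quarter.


Solution.
Beat values:
  dotted half = 3 beats
  half = 2 beats
  quarter = 1 beat
  dotted half = 3 beats
  whole = 4 beats
  dotted quarter = 1.5 beats
  quarter = 1 beat
Sum = 3 + 2 + 1 + 3 + 4 + 1.5 + 1
= 15.5 beats


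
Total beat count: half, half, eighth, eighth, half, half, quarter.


Solution.
Beat values:
  half = 2 beats
  half = 2 beats
  eighth = 0.5 beats
  eighth = 0.5 beats
  half = 2 beats
  half = 2 beats
  quarter = 1 beat
Sum = 2 + 2 + 0.5 + 0.5 + 2 + 2 + 1
= 10 beats


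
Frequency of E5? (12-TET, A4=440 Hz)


f = 440 × 2^(n/12) where n = semitones from A4
E5: 7 semitones from A4
f = 440 × 2^(7/12)
f = 659.26 Hz


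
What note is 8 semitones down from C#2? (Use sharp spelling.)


Working:
C#2: chromatic position 1 in octave 2 → absolute = 2×12 + 1 = 25
Transpose down 8: 25 - 8 = 17
17 = 1×12 + 5 → F in octave 1
Result = F1


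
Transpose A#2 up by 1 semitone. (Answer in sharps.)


Step by step:
A#2: chromatic position 10 in octave 2 → absolute = 2×12 + 10 = 34
Transpose up 1: 34 + 1 = 35
35 = 2×12 + 11 → B in octave 2
Result = B2


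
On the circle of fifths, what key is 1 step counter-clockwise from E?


Each counter-clockwise step moves down a perfect 5th (= up a perfect 4th)
From E: E → A
= A


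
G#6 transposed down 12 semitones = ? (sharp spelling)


Let's work it out.
G#6: chromatic position 8 in octave 6 → absolute = 6×12 + 8 = 80
Transpose down 12: 80 - 12 = 68
68 = 5×12 + 8 → G# in octave 5
Result = G#5


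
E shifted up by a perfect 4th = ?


perfect 4th: 4 letter names, 5 semitones
Letter: E + 3 → A
Pitch: E + 5 semitones, spelled as an A → A
= A


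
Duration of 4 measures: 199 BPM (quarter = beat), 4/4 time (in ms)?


Quarter-note beat duration = 60000 / 199 ms
Beats per measure (4/4) = 4
One measure = 4 × 60000 / 199 = 240000 / 199 ms
4 measures = 4 × 240000 / 199 = 960000 / 199
= 4824.1 ms


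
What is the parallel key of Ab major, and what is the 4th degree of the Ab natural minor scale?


Reasoning:
Parallel keys share the same tonic but differ in mode
Ab major → parallel is Ab minor
Ab natural minor scale: Ab Bb Cb Db Eb Fb Gb
= Ab minor; 4th degree = Db
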